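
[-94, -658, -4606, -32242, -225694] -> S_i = -94*7^i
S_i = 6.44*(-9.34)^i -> [6.44, -60.15, 561.8, -5247.19, 49008.72]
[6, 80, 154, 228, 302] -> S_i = 6 + 74*i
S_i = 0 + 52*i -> [0, 52, 104, 156, 208]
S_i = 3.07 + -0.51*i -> [3.07, 2.56, 2.05, 1.54, 1.03]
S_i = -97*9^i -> [-97, -873, -7857, -70713, -636417]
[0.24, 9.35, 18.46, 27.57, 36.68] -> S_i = 0.24 + 9.11*i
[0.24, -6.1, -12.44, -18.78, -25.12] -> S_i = 0.24 + -6.34*i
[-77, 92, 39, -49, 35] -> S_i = Random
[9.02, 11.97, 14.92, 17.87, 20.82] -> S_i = 9.02 + 2.95*i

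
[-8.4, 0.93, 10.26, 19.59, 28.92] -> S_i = -8.40 + 9.33*i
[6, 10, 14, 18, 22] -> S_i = 6 + 4*i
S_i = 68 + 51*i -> [68, 119, 170, 221, 272]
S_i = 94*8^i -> [94, 752, 6016, 48128, 385024]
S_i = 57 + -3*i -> [57, 54, 51, 48, 45]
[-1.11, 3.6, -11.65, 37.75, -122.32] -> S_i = -1.11*(-3.24)^i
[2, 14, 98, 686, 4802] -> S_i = 2*7^i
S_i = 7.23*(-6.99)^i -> [7.23, -50.54, 353.26, -2469.28, 17260.25]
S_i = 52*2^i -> [52, 104, 208, 416, 832]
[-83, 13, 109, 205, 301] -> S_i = -83 + 96*i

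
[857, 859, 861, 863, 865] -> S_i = 857 + 2*i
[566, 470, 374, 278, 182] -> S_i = 566 + -96*i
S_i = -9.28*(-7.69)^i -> [-9.28, 71.36, -548.78, 4220.14, -32452.89]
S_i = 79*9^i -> [79, 711, 6399, 57591, 518319]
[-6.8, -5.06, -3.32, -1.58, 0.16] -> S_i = -6.80 + 1.74*i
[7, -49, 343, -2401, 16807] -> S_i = 7*-7^i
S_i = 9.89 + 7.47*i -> [9.89, 17.36, 24.83, 32.3, 39.77]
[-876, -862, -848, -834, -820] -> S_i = -876 + 14*i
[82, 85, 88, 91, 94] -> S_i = 82 + 3*i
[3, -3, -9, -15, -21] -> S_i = 3 + -6*i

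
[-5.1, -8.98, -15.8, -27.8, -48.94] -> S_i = -5.10*1.76^i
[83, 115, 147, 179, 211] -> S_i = 83 + 32*i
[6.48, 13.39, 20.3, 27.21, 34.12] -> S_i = 6.48 + 6.91*i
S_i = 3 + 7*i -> [3, 10, 17, 24, 31]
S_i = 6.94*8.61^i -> [6.94, 59.75, 514.48, 4429.65, 38139.24]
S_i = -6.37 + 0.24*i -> [-6.37, -6.13, -5.89, -5.65, -5.41]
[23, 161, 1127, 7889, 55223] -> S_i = 23*7^i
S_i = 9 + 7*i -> [9, 16, 23, 30, 37]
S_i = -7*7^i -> [-7, -49, -343, -2401, -16807]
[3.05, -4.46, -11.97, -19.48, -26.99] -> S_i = 3.05 + -7.51*i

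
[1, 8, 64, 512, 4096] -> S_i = 1*8^i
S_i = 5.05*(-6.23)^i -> [5.05, -31.46, 196.01, -1221.11, 7607.53]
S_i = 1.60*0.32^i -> [1.6, 0.51, 0.16, 0.05, 0.02]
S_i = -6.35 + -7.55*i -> [-6.35, -13.9, -21.45, -29.0, -36.55]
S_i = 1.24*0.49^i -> [1.24, 0.61, 0.3, 0.15, 0.07]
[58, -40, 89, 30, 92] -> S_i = Random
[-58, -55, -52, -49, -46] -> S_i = -58 + 3*i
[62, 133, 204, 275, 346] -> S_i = 62 + 71*i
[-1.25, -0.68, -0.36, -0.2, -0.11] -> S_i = -1.25*0.54^i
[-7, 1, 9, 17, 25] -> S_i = -7 + 8*i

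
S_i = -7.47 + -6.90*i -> [-7.47, -14.37, -21.27, -28.17, -35.07]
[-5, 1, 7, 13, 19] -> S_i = -5 + 6*i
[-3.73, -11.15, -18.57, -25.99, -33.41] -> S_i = -3.73 + -7.42*i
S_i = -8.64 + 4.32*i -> [-8.64, -4.32, 0.0, 4.32, 8.64]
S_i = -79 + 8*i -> [-79, -71, -63, -55, -47]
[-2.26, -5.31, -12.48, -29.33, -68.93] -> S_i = -2.26*2.35^i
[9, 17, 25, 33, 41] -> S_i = 9 + 8*i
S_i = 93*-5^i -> [93, -465, 2325, -11625, 58125]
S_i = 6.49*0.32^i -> [6.49, 2.08, 0.66, 0.21, 0.07]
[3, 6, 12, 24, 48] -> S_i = 3*2^i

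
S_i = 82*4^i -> [82, 328, 1312, 5248, 20992]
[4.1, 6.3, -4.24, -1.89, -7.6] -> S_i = Random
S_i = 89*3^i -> [89, 267, 801, 2403, 7209]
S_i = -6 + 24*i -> [-6, 18, 42, 66, 90]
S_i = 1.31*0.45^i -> [1.31, 0.59, 0.27, 0.12, 0.05]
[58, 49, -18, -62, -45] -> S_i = Random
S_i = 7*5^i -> [7, 35, 175, 875, 4375]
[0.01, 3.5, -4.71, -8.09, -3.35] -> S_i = Random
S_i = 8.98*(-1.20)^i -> [8.98, -10.78, 12.93, -15.52, 18.62]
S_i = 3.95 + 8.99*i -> [3.95, 12.94, 21.93, 30.92, 39.91]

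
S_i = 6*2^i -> [6, 12, 24, 48, 96]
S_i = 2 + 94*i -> [2, 96, 190, 284, 378]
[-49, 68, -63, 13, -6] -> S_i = Random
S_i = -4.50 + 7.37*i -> [-4.5, 2.87, 10.24, 17.61, 24.98]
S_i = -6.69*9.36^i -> [-6.69, -62.62, -586.11, -5485.97, -51348.71]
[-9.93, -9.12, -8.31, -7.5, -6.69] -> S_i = -9.93 + 0.81*i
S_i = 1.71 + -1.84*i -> [1.71, -0.13, -1.97, -3.81, -5.65]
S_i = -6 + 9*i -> [-6, 3, 12, 21, 30]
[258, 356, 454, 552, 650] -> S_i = 258 + 98*i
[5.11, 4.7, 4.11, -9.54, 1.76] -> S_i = Random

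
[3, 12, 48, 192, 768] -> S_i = 3*4^i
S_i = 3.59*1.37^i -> [3.59, 4.92, 6.74, 9.23, 12.65]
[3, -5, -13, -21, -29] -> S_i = 3 + -8*i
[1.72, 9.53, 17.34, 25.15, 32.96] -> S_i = 1.72 + 7.81*i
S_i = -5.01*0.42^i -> [-5.01, -2.1, -0.88, -0.37, -0.16]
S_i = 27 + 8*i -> [27, 35, 43, 51, 59]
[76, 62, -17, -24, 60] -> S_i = Random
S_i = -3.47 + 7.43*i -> [-3.47, 3.96, 11.39, 18.82, 26.25]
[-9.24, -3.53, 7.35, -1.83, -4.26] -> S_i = Random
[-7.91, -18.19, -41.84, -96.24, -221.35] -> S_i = -7.91*2.30^i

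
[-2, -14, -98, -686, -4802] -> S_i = -2*7^i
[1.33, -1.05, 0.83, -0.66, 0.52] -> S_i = 1.33*(-0.79)^i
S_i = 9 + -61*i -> [9, -52, -113, -174, -235]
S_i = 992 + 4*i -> [992, 996, 1000, 1004, 1008]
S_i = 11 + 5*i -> [11, 16, 21, 26, 31]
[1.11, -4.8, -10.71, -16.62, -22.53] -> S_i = 1.11 + -5.91*i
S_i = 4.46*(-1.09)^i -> [4.46, -4.86, 5.3, -5.78, 6.3]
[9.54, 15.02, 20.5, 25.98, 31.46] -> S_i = 9.54 + 5.48*i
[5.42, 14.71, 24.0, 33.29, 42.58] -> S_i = 5.42 + 9.29*i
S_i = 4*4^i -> [4, 16, 64, 256, 1024]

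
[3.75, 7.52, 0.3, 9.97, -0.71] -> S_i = Random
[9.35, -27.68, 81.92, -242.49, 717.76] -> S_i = 9.35*(-2.96)^i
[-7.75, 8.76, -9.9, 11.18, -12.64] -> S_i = -7.75*(-1.13)^i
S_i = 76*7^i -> [76, 532, 3724, 26068, 182476]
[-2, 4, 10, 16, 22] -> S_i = -2 + 6*i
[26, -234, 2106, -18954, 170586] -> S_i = 26*-9^i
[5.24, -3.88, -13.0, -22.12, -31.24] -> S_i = 5.24 + -9.12*i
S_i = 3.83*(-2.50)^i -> [3.83, -9.57, 23.94, -59.84, 149.61]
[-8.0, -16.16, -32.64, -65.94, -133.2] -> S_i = -8.00*2.02^i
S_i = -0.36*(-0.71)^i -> [-0.36, 0.26, -0.18, 0.13, -0.09]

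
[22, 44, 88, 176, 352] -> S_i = 22*2^i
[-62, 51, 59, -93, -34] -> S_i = Random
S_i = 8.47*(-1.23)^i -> [8.47, -10.42, 12.81, -15.76, 19.39]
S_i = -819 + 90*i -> [-819, -729, -639, -549, -459]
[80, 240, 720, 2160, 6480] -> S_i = 80*3^i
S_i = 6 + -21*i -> [6, -15, -36, -57, -78]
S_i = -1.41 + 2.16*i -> [-1.41, 0.75, 2.91, 5.07, 7.23]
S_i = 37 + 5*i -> [37, 42, 47, 52, 57]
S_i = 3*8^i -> [3, 24, 192, 1536, 12288]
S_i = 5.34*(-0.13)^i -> [5.34, -0.69, 0.09, -0.01, 0.0]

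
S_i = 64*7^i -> [64, 448, 3136, 21952, 153664]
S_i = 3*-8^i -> [3, -24, 192, -1536, 12288]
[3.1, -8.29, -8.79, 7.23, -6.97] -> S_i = Random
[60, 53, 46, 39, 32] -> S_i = 60 + -7*i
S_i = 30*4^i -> [30, 120, 480, 1920, 7680]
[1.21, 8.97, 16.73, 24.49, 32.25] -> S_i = 1.21 + 7.76*i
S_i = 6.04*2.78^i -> [6.04, 16.79, 46.68, 129.77, 360.76]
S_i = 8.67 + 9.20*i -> [8.67, 17.87, 27.07, 36.27, 45.47]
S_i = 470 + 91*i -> [470, 561, 652, 743, 834]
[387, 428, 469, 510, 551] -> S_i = 387 + 41*i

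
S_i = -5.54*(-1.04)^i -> [-5.54, 5.76, -5.99, 6.23, -6.48]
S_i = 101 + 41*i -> [101, 142, 183, 224, 265]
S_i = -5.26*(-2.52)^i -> [-5.26, 13.26, -33.4, 84.18, -212.12]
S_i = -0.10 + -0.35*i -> [-0.1, -0.45, -0.8, -1.15, -1.5]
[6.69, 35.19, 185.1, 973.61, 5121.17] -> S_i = 6.69*5.26^i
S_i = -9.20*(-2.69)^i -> [-9.2, 24.75, -66.57, 179.08, -481.72]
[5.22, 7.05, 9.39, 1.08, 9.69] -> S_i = Random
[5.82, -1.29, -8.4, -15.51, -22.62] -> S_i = 5.82 + -7.11*i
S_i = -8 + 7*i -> [-8, -1, 6, 13, 20]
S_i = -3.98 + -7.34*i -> [-3.98, -11.32, -18.66, -26.0, -33.34]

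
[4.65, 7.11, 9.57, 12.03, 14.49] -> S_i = 4.65 + 2.46*i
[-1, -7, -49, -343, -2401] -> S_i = -1*7^i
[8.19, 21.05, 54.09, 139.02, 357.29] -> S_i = 8.19*2.57^i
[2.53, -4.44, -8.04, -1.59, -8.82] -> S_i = Random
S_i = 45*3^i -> [45, 135, 405, 1215, 3645]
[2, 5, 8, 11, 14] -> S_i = 2 + 3*i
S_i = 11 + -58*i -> [11, -47, -105, -163, -221]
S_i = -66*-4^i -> [-66, 264, -1056, 4224, -16896]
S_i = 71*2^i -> [71, 142, 284, 568, 1136]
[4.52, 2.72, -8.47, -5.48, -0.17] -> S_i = Random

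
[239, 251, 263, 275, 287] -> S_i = 239 + 12*i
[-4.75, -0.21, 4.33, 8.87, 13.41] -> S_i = -4.75 + 4.54*i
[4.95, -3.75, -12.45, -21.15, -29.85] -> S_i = 4.95 + -8.70*i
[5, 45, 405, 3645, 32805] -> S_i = 5*9^i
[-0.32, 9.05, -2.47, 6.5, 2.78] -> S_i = Random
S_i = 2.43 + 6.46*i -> [2.43, 8.89, 15.35, 21.81, 28.27]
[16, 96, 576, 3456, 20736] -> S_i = 16*6^i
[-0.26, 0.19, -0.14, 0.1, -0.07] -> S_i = -0.26*(-0.73)^i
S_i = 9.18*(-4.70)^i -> [9.18, -43.15, 202.79, -953.1, 4479.55]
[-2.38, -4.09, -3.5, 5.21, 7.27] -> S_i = Random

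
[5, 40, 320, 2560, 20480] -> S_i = 5*8^i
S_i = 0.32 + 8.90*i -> [0.32, 9.22, 18.12, 27.02, 35.92]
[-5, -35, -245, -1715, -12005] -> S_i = -5*7^i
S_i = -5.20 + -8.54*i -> [-5.2, -13.74, -22.28, -30.82, -39.36]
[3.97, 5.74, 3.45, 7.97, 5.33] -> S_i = Random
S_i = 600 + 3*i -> [600, 603, 606, 609, 612]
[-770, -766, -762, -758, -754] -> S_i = -770 + 4*i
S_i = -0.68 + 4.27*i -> [-0.68, 3.59, 7.86, 12.13, 16.4]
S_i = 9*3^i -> [9, 27, 81, 243, 729]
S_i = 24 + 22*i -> [24, 46, 68, 90, 112]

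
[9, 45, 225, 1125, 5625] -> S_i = 9*5^i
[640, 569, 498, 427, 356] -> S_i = 640 + -71*i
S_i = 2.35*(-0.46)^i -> [2.35, -1.08, 0.5, -0.23, 0.11]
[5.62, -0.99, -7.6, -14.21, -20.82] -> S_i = 5.62 + -6.61*i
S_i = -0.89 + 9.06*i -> [-0.89, 8.17, 17.23, 26.29, 35.35]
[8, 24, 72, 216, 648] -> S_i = 8*3^i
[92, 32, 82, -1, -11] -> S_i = Random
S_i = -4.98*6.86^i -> [-4.98, -34.16, -234.36, -1607.69, -11028.74]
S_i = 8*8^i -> [8, 64, 512, 4096, 32768]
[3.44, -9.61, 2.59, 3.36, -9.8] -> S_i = Random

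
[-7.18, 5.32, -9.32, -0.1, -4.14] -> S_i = Random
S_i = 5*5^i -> [5, 25, 125, 625, 3125]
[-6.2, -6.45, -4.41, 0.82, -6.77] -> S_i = Random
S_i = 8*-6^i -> [8, -48, 288, -1728, 10368]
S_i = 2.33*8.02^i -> [2.33, 18.69, 149.87, 1201.93, 9639.48]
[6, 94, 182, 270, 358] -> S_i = 6 + 88*i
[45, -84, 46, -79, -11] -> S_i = Random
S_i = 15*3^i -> [15, 45, 135, 405, 1215]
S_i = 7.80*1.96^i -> [7.8, 15.29, 29.96, 58.73, 115.11]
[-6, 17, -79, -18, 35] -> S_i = Random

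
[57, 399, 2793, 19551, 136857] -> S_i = 57*7^i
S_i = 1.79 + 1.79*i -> [1.79, 3.58, 5.37, 7.16, 8.95]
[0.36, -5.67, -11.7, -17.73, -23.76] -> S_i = 0.36 + -6.03*i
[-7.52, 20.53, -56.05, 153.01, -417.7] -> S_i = -7.52*(-2.73)^i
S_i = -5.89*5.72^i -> [-5.89, -33.69, -192.71, -1102.31, -6305.21]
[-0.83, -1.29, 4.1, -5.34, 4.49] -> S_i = Random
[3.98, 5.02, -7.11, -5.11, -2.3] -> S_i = Random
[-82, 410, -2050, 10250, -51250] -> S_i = -82*-5^i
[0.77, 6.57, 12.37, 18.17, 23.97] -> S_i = 0.77 + 5.80*i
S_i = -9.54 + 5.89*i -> [-9.54, -3.65, 2.24, 8.13, 14.02]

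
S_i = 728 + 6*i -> [728, 734, 740, 746, 752]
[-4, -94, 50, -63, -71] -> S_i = Random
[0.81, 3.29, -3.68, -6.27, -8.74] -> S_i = Random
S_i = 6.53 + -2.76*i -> [6.53, 3.77, 1.01, -1.75, -4.51]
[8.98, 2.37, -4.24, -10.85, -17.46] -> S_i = 8.98 + -6.61*i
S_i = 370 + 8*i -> [370, 378, 386, 394, 402]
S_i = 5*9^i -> [5, 45, 405, 3645, 32805]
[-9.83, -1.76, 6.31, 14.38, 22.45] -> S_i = -9.83 + 8.07*i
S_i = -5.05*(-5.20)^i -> [-5.05, 26.26, -136.55, 710.07, -3692.37]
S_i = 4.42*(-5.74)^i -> [4.42, -25.37, 145.63, -835.91, 4798.11]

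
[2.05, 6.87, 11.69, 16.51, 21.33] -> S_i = 2.05 + 4.82*i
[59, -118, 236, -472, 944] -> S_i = 59*-2^i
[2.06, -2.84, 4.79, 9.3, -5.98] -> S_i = Random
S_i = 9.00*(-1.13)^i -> [9.0, -10.17, 11.49, -12.99, 14.67]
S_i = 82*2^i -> [82, 164, 328, 656, 1312]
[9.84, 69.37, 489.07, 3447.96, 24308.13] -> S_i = 9.84*7.05^i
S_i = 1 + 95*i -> [1, 96, 191, 286, 381]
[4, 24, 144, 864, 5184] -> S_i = 4*6^i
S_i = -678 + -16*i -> [-678, -694, -710, -726, -742]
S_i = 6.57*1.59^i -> [6.57, 10.45, 16.61, 26.41, 41.99]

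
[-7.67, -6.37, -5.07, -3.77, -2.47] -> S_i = -7.67 + 1.30*i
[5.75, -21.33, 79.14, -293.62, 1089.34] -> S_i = 5.75*(-3.71)^i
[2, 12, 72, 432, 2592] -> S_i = 2*6^i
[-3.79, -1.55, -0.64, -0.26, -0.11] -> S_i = -3.79*0.41^i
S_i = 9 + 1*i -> [9, 10, 11, 12, 13]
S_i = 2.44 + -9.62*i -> [2.44, -7.18, -16.8, -26.42, -36.04]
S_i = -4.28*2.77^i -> [-4.28, -11.86, -32.84, -90.97, -251.98]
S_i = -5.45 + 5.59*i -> [-5.45, 0.14, 5.73, 11.32, 16.91]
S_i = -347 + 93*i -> [-347, -254, -161, -68, 25]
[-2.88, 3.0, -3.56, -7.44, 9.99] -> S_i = Random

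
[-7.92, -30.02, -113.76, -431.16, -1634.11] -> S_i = -7.92*3.79^i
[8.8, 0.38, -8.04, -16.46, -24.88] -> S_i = 8.80 + -8.42*i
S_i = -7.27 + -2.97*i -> [-7.27, -10.24, -13.21, -16.18, -19.15]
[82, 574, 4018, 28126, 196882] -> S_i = 82*7^i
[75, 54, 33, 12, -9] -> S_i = 75 + -21*i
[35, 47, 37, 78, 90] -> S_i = Random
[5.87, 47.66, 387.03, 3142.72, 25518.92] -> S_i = 5.87*8.12^i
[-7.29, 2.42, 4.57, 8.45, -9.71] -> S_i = Random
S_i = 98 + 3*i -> [98, 101, 104, 107, 110]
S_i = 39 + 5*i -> [39, 44, 49, 54, 59]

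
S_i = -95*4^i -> [-95, -380, -1520, -6080, -24320]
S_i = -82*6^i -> [-82, -492, -2952, -17712, -106272]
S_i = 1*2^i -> [1, 2, 4, 8, 16]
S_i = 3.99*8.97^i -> [3.99, 35.79, 321.04, 2879.72, 25831.09]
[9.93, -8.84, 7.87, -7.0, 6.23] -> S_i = 9.93*(-0.89)^i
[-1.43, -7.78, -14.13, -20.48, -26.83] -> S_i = -1.43 + -6.35*i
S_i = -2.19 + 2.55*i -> [-2.19, 0.36, 2.91, 5.46, 8.01]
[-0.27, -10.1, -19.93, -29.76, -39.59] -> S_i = -0.27 + -9.83*i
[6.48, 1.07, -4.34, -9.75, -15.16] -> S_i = 6.48 + -5.41*i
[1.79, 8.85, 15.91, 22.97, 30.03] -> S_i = 1.79 + 7.06*i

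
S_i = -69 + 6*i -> [-69, -63, -57, -51, -45]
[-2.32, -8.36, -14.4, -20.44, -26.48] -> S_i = -2.32 + -6.04*i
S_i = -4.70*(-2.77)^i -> [-4.7, 13.02, -36.06, 99.89, -276.7]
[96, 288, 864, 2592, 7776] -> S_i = 96*3^i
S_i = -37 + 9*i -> [-37, -28, -19, -10, -1]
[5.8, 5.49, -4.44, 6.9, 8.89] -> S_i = Random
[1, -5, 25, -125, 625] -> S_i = 1*-5^i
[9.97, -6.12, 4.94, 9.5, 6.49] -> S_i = Random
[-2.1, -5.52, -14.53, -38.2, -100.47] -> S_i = -2.10*2.63^i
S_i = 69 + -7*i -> [69, 62, 55, 48, 41]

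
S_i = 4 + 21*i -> [4, 25, 46, 67, 88]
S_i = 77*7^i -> [77, 539, 3773, 26411, 184877]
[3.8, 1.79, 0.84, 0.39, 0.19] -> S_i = 3.80*0.47^i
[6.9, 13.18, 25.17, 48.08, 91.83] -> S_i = 6.90*1.91^i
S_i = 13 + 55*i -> [13, 68, 123, 178, 233]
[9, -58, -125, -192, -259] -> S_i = 9 + -67*i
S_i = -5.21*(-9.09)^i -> [-5.21, 47.36, -430.49, 3913.18, -35570.77]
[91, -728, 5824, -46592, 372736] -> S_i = 91*-8^i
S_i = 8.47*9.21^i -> [8.47, 78.01, 718.46, 6617.02, 60942.73]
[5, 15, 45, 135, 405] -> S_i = 5*3^i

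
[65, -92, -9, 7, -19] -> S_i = Random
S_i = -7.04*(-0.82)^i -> [-7.04, 5.77, -4.73, 3.88, -3.18]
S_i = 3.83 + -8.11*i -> [3.83, -4.28, -12.39, -20.5, -28.61]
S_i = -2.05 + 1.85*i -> [-2.05, -0.2, 1.65, 3.5, 5.35]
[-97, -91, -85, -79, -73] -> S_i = -97 + 6*i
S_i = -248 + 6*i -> [-248, -242, -236, -230, -224]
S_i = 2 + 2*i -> [2, 4, 6, 8, 10]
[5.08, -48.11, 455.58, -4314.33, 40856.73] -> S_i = 5.08*(-9.47)^i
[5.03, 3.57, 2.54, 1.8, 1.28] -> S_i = 5.03*0.71^i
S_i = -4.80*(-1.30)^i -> [-4.8, 6.24, -8.11, 10.55, -13.71]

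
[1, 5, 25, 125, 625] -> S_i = 1*5^i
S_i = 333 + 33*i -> [333, 366, 399, 432, 465]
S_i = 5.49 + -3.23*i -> [5.49, 2.26, -0.97, -4.2, -7.43]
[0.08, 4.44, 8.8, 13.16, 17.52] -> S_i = 0.08 + 4.36*i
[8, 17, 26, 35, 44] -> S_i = 8 + 9*i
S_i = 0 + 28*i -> [0, 28, 56, 84, 112]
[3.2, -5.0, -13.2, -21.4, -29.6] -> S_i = 3.20 + -8.20*i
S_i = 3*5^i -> [3, 15, 75, 375, 1875]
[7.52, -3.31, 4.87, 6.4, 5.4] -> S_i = Random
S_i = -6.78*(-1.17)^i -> [-6.78, 7.93, -9.28, 10.86, -12.7]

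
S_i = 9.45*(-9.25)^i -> [9.45, -87.41, 808.57, -7479.23, 69182.9]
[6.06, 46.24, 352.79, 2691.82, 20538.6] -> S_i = 6.06*7.63^i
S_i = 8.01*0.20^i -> [8.01, 1.6, 0.32, 0.06, 0.01]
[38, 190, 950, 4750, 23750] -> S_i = 38*5^i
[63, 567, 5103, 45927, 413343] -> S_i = 63*9^i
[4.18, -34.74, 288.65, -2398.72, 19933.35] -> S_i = 4.18*(-8.31)^i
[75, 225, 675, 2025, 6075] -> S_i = 75*3^i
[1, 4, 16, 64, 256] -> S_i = 1*4^i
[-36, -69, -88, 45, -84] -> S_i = Random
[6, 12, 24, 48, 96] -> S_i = 6*2^i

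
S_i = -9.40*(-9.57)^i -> [-9.4, 89.96, -860.9, 8238.79, -78845.26]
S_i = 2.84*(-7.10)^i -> [2.84, -20.16, 143.16, -1016.47, 7216.92]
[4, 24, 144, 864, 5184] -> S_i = 4*6^i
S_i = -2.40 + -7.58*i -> [-2.4, -9.98, -17.56, -25.14, -32.72]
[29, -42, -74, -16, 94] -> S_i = Random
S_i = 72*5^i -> [72, 360, 1800, 9000, 45000]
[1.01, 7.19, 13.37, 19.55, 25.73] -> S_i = 1.01 + 6.18*i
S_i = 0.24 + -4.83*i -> [0.24, -4.59, -9.42, -14.25, -19.08]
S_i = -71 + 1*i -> [-71, -70, -69, -68, -67]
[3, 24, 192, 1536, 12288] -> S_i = 3*8^i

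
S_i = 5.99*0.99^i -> [5.99, 5.93, 5.87, 5.81, 5.75]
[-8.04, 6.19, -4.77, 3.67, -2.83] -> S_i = -8.04*(-0.77)^i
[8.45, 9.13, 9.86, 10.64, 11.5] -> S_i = 8.45*1.08^i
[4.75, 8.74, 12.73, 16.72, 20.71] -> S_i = 4.75 + 3.99*i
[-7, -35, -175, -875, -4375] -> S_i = -7*5^i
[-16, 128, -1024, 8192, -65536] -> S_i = -16*-8^i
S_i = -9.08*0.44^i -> [-9.08, -4.0, -1.76, -0.77, -0.34]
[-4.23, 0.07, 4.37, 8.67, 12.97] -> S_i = -4.23 + 4.30*i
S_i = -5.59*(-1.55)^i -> [-5.59, 8.66, -13.43, 20.82, -32.27]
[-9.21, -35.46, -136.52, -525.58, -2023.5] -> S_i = -9.21*3.85^i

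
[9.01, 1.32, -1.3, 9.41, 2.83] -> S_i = Random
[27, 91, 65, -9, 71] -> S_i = Random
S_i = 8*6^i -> [8, 48, 288, 1728, 10368]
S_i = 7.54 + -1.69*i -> [7.54, 5.85, 4.16, 2.47, 0.78]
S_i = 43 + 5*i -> [43, 48, 53, 58, 63]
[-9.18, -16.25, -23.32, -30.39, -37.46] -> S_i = -9.18 + -7.07*i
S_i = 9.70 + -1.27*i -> [9.7, 8.43, 7.16, 5.89, 4.62]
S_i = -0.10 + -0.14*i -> [-0.1, -0.24, -0.38, -0.52, -0.66]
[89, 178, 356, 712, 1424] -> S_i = 89*2^i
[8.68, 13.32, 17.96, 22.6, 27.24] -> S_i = 8.68 + 4.64*i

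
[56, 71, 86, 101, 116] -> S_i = 56 + 15*i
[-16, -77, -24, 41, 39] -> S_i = Random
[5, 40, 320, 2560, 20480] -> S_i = 5*8^i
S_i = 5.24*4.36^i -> [5.24, 22.85, 99.61, 434.3, 1893.55]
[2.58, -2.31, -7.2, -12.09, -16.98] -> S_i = 2.58 + -4.89*i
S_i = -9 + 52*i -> [-9, 43, 95, 147, 199]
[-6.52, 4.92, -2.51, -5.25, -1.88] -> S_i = Random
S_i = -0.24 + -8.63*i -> [-0.24, -8.87, -17.5, -26.13, -34.76]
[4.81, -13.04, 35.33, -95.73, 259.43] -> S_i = 4.81*(-2.71)^i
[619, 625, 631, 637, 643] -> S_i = 619 + 6*i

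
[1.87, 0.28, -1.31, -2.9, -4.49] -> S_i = 1.87 + -1.59*i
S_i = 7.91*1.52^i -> [7.91, 12.02, 18.28, 27.78, 42.22]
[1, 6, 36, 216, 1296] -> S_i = 1*6^i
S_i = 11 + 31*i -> [11, 42, 73, 104, 135]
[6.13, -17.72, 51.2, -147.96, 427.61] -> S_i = 6.13*(-2.89)^i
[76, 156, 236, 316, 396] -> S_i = 76 + 80*i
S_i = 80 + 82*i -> [80, 162, 244, 326, 408]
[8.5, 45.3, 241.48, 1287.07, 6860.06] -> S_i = 8.50*5.33^i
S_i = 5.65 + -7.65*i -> [5.65, -2.0, -9.65, -17.3, -24.95]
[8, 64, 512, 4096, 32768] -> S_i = 8*8^i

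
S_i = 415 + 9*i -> [415, 424, 433, 442, 451]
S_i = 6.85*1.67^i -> [6.85, 11.44, 19.1, 31.9, 53.28]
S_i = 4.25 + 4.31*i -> [4.25, 8.56, 12.87, 17.18, 21.49]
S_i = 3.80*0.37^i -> [3.8, 1.41, 0.52, 0.19, 0.07]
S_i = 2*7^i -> [2, 14, 98, 686, 4802]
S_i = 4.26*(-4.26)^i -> [4.26, -18.15, 77.31, -329.34, 1402.97]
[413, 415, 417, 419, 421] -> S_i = 413 + 2*i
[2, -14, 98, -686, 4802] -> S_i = 2*-7^i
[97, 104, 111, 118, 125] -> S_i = 97 + 7*i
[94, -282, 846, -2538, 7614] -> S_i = 94*-3^i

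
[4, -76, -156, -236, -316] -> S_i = 4 + -80*i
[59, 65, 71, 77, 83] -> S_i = 59 + 6*i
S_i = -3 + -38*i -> [-3, -41, -79, -117, -155]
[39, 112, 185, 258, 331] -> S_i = 39 + 73*i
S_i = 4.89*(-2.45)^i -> [4.89, -11.98, 29.35, -71.91, 176.19]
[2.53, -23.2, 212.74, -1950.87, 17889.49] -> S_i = 2.53*(-9.17)^i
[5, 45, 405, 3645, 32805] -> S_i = 5*9^i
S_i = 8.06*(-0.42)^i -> [8.06, -3.39, 1.42, -0.6, 0.25]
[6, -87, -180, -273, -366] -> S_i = 6 + -93*i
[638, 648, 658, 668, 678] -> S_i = 638 + 10*i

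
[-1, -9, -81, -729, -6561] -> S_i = -1*9^i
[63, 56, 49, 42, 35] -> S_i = 63 + -7*i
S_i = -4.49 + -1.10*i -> [-4.49, -5.59, -6.69, -7.79, -8.89]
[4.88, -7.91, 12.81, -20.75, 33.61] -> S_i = 4.88*(-1.62)^i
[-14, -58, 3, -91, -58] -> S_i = Random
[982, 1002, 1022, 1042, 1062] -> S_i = 982 + 20*i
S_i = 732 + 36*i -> [732, 768, 804, 840, 876]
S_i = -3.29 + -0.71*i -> [-3.29, -4.0, -4.71, -5.42, -6.13]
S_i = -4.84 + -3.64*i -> [-4.84, -8.48, -12.12, -15.76, -19.4]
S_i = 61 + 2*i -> [61, 63, 65, 67, 69]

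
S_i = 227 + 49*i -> [227, 276, 325, 374, 423]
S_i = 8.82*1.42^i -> [8.82, 12.52, 17.78, 25.25, 35.86]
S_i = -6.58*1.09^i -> [-6.58, -7.17, -7.82, -8.52, -9.29]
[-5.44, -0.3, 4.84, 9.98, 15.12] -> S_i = -5.44 + 5.14*i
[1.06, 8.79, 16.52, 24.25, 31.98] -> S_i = 1.06 + 7.73*i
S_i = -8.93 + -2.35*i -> [-8.93, -11.28, -13.63, -15.98, -18.33]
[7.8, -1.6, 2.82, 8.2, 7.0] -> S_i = Random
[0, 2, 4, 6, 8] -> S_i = 0 + 2*i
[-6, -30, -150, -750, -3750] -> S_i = -6*5^i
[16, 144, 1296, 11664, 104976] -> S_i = 16*9^i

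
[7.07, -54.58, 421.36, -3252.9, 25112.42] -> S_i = 7.07*(-7.72)^i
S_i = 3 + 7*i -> [3, 10, 17, 24, 31]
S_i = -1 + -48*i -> [-1, -49, -97, -145, -193]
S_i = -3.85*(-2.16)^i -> [-3.85, 8.32, -17.96, 38.8, -83.81]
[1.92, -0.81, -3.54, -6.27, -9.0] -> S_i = 1.92 + -2.73*i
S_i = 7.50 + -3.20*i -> [7.5, 4.3, 1.1, -2.1, -5.3]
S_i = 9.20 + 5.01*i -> [9.2, 14.21, 19.22, 24.23, 29.24]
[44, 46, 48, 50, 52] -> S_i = 44 + 2*i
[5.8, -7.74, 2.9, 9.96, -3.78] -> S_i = Random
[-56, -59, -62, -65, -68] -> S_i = -56 + -3*i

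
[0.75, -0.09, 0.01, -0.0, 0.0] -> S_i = 0.75*(-0.12)^i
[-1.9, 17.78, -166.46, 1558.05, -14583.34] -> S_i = -1.90*(-9.36)^i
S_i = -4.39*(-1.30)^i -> [-4.39, 5.71, -7.42, 9.64, -12.54]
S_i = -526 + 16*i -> [-526, -510, -494, -478, -462]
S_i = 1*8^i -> [1, 8, 64, 512, 4096]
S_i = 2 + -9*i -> [2, -7, -16, -25, -34]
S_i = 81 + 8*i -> [81, 89, 97, 105, 113]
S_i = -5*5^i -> [-5, -25, -125, -625, -3125]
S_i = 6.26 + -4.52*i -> [6.26, 1.74, -2.78, -7.3, -11.82]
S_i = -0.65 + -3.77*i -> [-0.65, -4.42, -8.19, -11.96, -15.73]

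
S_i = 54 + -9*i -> [54, 45, 36, 27, 18]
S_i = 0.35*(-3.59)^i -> [0.35, -1.26, 4.51, -16.19, 58.14]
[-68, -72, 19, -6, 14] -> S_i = Random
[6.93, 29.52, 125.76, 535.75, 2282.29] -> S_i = 6.93*4.26^i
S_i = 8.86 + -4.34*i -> [8.86, 4.52, 0.18, -4.16, -8.5]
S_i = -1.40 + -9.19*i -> [-1.4, -10.59, -19.78, -28.97, -38.16]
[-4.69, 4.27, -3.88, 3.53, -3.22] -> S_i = -4.69*(-0.91)^i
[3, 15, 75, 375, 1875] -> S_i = 3*5^i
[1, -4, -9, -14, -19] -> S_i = 1 + -5*i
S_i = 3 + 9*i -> [3, 12, 21, 30, 39]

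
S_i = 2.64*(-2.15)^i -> [2.64, -5.68, 12.2, -26.24, 56.41]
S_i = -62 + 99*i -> [-62, 37, 136, 235, 334]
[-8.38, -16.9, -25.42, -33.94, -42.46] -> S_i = -8.38 + -8.52*i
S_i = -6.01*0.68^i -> [-6.01, -4.09, -2.78, -1.89, -1.29]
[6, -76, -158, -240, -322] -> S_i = 6 + -82*i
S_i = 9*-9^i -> [9, -81, 729, -6561, 59049]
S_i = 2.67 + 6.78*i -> [2.67, 9.45, 16.23, 23.01, 29.79]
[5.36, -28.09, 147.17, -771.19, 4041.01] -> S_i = 5.36*(-5.24)^i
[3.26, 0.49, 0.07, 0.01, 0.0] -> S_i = 3.26*0.15^i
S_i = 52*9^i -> [52, 468, 4212, 37908, 341172]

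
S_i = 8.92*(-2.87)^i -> [8.92, -25.6, 73.47, -210.87, 605.19]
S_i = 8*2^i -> [8, 16, 32, 64, 128]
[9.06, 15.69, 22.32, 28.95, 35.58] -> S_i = 9.06 + 6.63*i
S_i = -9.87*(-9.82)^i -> [-9.87, 96.92, -951.79, 9346.56, -91783.18]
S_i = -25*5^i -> [-25, -125, -625, -3125, -15625]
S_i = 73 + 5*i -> [73, 78, 83, 88, 93]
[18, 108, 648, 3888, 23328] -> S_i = 18*6^i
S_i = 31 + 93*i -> [31, 124, 217, 310, 403]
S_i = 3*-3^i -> [3, -9, 27, -81, 243]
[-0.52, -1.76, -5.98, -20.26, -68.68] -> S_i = -0.52*3.39^i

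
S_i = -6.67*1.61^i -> [-6.67, -10.74, -17.29, -27.84, -44.82]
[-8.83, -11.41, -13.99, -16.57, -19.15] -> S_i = -8.83 + -2.58*i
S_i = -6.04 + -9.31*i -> [-6.04, -15.35, -24.66, -33.97, -43.28]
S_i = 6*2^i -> [6, 12, 24, 48, 96]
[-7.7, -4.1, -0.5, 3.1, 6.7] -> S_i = -7.70 + 3.60*i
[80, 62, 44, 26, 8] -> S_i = 80 + -18*i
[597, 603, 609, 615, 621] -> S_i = 597 + 6*i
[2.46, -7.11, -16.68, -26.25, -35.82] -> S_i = 2.46 + -9.57*i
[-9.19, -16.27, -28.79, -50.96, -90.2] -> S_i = -9.19*1.77^i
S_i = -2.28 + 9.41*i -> [-2.28, 7.13, 16.54, 25.95, 35.36]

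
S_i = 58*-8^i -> [58, -464, 3712, -29696, 237568]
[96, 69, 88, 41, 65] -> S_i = Random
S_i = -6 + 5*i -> [-6, -1, 4, 9, 14]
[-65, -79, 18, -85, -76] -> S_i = Random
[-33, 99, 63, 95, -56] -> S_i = Random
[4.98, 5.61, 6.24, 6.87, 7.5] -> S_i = 4.98 + 0.63*i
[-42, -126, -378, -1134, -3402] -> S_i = -42*3^i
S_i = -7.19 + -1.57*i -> [-7.19, -8.76, -10.33, -11.9, -13.47]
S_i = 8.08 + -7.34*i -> [8.08, 0.74, -6.6, -13.94, -21.28]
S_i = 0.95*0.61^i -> [0.95, 0.58, 0.35, 0.22, 0.13]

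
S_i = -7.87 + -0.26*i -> [-7.87, -8.13, -8.39, -8.65, -8.91]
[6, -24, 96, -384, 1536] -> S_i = 6*-4^i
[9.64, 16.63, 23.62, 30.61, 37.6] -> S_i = 9.64 + 6.99*i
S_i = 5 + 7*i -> [5, 12, 19, 26, 33]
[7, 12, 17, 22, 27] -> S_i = 7 + 5*i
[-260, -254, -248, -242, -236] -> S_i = -260 + 6*i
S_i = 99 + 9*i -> [99, 108, 117, 126, 135]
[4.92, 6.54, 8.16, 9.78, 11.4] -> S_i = 4.92 + 1.62*i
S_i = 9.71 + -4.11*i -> [9.71, 5.6, 1.49, -2.62, -6.73]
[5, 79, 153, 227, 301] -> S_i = 5 + 74*i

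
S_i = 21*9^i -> [21, 189, 1701, 15309, 137781]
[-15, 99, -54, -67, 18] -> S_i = Random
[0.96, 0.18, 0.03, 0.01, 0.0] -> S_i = 0.96*0.19^i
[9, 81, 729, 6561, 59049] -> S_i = 9*9^i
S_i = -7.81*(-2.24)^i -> [-7.81, 17.49, -39.19, 87.78, -196.63]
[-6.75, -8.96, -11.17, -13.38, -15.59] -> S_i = -6.75 + -2.21*i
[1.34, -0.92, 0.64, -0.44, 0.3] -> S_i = 1.34*(-0.69)^i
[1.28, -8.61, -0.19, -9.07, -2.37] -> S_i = Random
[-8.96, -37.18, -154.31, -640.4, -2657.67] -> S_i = -8.96*4.15^i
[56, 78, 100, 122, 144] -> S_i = 56 + 22*i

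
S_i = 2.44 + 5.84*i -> [2.44, 8.28, 14.12, 19.96, 25.8]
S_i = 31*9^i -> [31, 279, 2511, 22599, 203391]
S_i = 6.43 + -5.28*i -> [6.43, 1.15, -4.13, -9.41, -14.69]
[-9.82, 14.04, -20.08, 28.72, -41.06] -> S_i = -9.82*(-1.43)^i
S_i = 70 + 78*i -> [70, 148, 226, 304, 382]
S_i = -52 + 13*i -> [-52, -39, -26, -13, 0]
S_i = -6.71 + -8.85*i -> [-6.71, -15.56, -24.41, -33.26, -42.11]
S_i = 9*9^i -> [9, 81, 729, 6561, 59049]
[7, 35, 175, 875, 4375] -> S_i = 7*5^i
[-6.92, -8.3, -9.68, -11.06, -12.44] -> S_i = -6.92 + -1.38*i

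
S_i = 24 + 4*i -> [24, 28, 32, 36, 40]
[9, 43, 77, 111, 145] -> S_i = 9 + 34*i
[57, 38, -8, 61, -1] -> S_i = Random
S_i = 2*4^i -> [2, 8, 32, 128, 512]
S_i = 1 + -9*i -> [1, -8, -17, -26, -35]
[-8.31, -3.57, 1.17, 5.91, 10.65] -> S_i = -8.31 + 4.74*i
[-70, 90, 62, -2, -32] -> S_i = Random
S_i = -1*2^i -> [-1, -2, -4, -8, -16]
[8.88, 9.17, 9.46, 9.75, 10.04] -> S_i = 8.88 + 0.29*i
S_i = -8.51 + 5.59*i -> [-8.51, -2.92, 2.67, 8.26, 13.85]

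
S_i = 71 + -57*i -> [71, 14, -43, -100, -157]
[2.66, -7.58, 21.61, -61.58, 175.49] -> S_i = 2.66*(-2.85)^i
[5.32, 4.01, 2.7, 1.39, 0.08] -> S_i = 5.32 + -1.31*i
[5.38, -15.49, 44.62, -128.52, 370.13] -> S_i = 5.38*(-2.88)^i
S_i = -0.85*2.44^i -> [-0.85, -2.07, -5.06, -12.35, -30.13]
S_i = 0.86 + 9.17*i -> [0.86, 10.03, 19.2, 28.37, 37.54]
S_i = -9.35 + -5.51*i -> [-9.35, -14.86, -20.37, -25.88, -31.39]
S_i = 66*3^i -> [66, 198, 594, 1782, 5346]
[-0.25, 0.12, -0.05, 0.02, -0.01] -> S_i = -0.25*(-0.46)^i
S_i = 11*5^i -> [11, 55, 275, 1375, 6875]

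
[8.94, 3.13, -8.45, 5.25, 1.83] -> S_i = Random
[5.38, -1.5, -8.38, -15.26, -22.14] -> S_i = 5.38 + -6.88*i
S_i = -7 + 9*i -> [-7, 2, 11, 20, 29]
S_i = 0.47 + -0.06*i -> [0.47, 0.41, 0.35, 0.29, 0.23]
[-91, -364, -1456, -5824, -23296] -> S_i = -91*4^i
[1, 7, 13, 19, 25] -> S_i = 1 + 6*i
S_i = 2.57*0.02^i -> [2.57, 0.05, 0.0, 0.0, 0.0]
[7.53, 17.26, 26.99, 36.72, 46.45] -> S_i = 7.53 + 9.73*i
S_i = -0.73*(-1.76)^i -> [-0.73, 1.28, -2.26, 3.98, -7.0]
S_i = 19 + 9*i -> [19, 28, 37, 46, 55]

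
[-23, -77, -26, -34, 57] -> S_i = Random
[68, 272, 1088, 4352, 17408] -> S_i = 68*4^i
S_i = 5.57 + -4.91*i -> [5.57, 0.66, -4.25, -9.16, -14.07]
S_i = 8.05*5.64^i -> [8.05, 45.4, 256.07, 1444.22, 8145.4]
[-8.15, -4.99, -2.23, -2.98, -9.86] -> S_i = Random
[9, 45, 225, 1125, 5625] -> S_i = 9*5^i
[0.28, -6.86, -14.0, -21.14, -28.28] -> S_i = 0.28 + -7.14*i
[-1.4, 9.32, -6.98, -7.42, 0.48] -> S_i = Random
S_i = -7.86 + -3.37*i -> [-7.86, -11.23, -14.6, -17.97, -21.34]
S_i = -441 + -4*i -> [-441, -445, -449, -453, -457]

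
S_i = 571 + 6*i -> [571, 577, 583, 589, 595]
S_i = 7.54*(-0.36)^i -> [7.54, -2.71, 0.98, -0.35, 0.13]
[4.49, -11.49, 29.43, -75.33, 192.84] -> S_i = 4.49*(-2.56)^i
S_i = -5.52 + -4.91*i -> [-5.52, -10.43, -15.34, -20.25, -25.16]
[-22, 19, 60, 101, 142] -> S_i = -22 + 41*i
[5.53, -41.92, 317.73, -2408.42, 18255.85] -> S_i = 5.53*(-7.58)^i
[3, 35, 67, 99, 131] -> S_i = 3 + 32*i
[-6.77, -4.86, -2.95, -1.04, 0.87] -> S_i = -6.77 + 1.91*i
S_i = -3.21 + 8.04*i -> [-3.21, 4.83, 12.87, 20.91, 28.95]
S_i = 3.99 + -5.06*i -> [3.99, -1.07, -6.13, -11.19, -16.25]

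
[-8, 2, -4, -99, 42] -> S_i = Random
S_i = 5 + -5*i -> [5, 0, -5, -10, -15]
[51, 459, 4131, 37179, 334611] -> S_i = 51*9^i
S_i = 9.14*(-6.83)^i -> [9.14, -62.43, 426.37, -2912.11, 19889.74]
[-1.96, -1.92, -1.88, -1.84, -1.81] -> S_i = -1.96*0.98^i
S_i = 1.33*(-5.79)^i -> [1.33, -7.7, 44.59, -258.16, 1494.74]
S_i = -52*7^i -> [-52, -364, -2548, -17836, -124852]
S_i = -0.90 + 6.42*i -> [-0.9, 5.52, 11.94, 18.36, 24.78]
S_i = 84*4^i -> [84, 336, 1344, 5376, 21504]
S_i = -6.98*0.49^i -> [-6.98, -3.42, -1.68, -0.82, -0.4]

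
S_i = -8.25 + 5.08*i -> [-8.25, -3.17, 1.91, 6.99, 12.07]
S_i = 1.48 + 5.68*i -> [1.48, 7.16, 12.84, 18.52, 24.2]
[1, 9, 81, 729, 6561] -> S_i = 1*9^i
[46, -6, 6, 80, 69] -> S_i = Random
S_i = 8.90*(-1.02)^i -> [8.9, -9.08, 9.26, -9.44, 9.63]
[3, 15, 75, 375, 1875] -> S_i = 3*5^i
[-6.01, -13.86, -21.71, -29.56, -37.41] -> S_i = -6.01 + -7.85*i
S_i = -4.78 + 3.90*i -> [-4.78, -0.88, 3.02, 6.92, 10.82]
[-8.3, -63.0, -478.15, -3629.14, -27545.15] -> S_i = -8.30*7.59^i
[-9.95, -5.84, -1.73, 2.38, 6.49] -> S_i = -9.95 + 4.11*i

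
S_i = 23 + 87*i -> [23, 110, 197, 284, 371]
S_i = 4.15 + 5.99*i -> [4.15, 10.14, 16.13, 22.12, 28.11]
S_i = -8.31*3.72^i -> [-8.31, -30.91, -115.0, -427.79, -1591.38]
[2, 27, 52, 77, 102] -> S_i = 2 + 25*i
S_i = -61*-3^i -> [-61, 183, -549, 1647, -4941]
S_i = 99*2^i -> [99, 198, 396, 792, 1584]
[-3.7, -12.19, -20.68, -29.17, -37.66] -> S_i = -3.70 + -8.49*i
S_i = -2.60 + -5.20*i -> [-2.6, -7.8, -13.0, -18.2, -23.4]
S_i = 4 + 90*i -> [4, 94, 184, 274, 364]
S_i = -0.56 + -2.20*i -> [-0.56, -2.76, -4.96, -7.16, -9.36]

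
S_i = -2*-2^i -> [-2, 4, -8, 16, -32]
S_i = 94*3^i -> [94, 282, 846, 2538, 7614]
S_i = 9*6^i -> [9, 54, 324, 1944, 11664]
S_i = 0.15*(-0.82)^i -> [0.15, -0.12, 0.1, -0.08, 0.07]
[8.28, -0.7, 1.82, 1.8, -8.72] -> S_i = Random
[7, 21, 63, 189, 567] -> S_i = 7*3^i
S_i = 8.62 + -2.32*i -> [8.62, 6.3, 3.98, 1.66, -0.66]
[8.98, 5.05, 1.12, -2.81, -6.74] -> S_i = 8.98 + -3.93*i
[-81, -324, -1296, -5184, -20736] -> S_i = -81*4^i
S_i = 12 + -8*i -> [12, 4, -4, -12, -20]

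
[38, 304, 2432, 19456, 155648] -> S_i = 38*8^i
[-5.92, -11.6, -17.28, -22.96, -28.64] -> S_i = -5.92 + -5.68*i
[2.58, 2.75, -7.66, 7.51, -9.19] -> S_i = Random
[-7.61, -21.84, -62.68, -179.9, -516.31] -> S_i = -7.61*2.87^i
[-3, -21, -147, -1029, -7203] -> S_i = -3*7^i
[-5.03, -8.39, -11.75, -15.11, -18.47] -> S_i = -5.03 + -3.36*i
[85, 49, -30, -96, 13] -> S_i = Random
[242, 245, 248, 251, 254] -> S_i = 242 + 3*i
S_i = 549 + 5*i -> [549, 554, 559, 564, 569]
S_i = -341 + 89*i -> [-341, -252, -163, -74, 15]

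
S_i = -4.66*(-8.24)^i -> [-4.66, 38.4, -316.4, 2607.16, -21482.99]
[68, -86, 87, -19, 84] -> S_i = Random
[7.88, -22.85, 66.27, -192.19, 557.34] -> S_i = 7.88*(-2.90)^i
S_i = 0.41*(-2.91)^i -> [0.41, -1.19, 3.47, -10.1, 29.4]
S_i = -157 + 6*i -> [-157, -151, -145, -139, -133]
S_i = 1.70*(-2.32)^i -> [1.7, -3.94, 9.15, -21.23, 49.25]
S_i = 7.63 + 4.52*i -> [7.63, 12.15, 16.67, 21.19, 25.71]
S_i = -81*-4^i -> [-81, 324, -1296, 5184, -20736]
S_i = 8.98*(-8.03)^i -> [8.98, -72.11, 579.04, -4649.68, 37336.92]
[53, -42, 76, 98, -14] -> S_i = Random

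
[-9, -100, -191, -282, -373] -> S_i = -9 + -91*i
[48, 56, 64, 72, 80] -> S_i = 48 + 8*i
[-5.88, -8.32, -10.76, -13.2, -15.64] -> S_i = -5.88 + -2.44*i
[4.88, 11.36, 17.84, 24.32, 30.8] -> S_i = 4.88 + 6.48*i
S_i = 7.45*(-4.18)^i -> [7.45, -31.14, 130.17, -544.11, 2274.37]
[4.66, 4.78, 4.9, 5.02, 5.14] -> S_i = 4.66 + 0.12*i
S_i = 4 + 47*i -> [4, 51, 98, 145, 192]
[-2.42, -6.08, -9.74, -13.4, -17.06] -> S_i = -2.42 + -3.66*i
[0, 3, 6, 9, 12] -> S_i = 0 + 3*i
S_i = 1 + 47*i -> [1, 48, 95, 142, 189]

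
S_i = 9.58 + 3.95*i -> [9.58, 13.53, 17.48, 21.43, 25.38]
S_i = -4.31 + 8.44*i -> [-4.31, 4.13, 12.57, 21.01, 29.45]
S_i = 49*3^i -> [49, 147, 441, 1323, 3969]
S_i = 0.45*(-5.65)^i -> [0.45, -2.54, 14.37, -81.16, 458.57]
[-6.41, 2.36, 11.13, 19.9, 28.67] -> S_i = -6.41 + 8.77*i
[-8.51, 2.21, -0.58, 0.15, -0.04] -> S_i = -8.51*(-0.26)^i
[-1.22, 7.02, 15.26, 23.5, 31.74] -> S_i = -1.22 + 8.24*i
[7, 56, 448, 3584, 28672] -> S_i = 7*8^i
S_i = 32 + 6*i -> [32, 38, 44, 50, 56]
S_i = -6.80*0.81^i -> [-6.8, -5.51, -4.46, -3.61, -2.93]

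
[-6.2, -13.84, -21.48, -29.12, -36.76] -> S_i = -6.20 + -7.64*i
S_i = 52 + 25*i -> [52, 77, 102, 127, 152]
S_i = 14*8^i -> [14, 112, 896, 7168, 57344]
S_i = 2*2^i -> [2, 4, 8, 16, 32]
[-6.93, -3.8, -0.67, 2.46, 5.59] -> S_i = -6.93 + 3.13*i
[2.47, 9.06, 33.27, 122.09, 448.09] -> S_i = 2.47*3.67^i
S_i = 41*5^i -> [41, 205, 1025, 5125, 25625]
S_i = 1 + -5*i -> [1, -4, -9, -14, -19]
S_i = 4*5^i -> [4, 20, 100, 500, 2500]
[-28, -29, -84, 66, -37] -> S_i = Random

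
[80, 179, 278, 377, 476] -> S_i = 80 + 99*i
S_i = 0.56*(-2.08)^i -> [0.56, -1.16, 2.42, -5.04, 10.48]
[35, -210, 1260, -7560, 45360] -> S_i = 35*-6^i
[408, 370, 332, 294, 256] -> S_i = 408 + -38*i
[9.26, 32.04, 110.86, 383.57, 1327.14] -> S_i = 9.26*3.46^i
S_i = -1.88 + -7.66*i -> [-1.88, -9.54, -17.2, -24.86, -32.52]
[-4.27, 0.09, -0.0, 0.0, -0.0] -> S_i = -4.27*(-0.02)^i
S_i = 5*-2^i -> [5, -10, 20, -40, 80]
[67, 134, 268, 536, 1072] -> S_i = 67*2^i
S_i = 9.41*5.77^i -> [9.41, 54.3, 313.29, 1807.66, 10430.21]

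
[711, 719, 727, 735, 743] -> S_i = 711 + 8*i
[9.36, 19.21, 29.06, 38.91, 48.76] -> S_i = 9.36 + 9.85*i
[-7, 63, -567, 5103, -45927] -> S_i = -7*-9^i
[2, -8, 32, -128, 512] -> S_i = 2*-4^i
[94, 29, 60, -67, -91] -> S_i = Random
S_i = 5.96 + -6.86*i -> [5.96, -0.9, -7.76, -14.62, -21.48]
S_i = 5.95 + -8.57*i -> [5.95, -2.62, -11.19, -19.76, -28.33]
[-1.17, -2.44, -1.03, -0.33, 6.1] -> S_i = Random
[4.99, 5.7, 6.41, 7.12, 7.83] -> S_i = 4.99 + 0.71*i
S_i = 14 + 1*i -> [14, 15, 16, 17, 18]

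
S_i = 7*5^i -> [7, 35, 175, 875, 4375]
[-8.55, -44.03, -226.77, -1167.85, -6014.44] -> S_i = -8.55*5.15^i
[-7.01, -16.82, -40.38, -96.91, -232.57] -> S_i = -7.01*2.40^i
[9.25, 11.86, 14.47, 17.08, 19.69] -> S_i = 9.25 + 2.61*i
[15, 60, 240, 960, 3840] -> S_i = 15*4^i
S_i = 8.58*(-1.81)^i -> [8.58, -15.53, 28.11, -50.88, 92.09]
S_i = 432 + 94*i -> [432, 526, 620, 714, 808]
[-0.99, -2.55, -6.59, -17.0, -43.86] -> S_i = -0.99*2.58^i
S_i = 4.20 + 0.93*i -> [4.2, 5.13, 6.06, 6.99, 7.92]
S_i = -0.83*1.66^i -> [-0.83, -1.38, -2.29, -3.8, -6.3]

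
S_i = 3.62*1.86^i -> [3.62, 6.73, 12.52, 23.29, 43.33]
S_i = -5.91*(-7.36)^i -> [-5.91, 43.5, -320.14, 2356.25, -17341.98]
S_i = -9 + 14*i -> [-9, 5, 19, 33, 47]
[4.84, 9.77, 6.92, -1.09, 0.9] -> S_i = Random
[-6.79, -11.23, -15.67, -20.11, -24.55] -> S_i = -6.79 + -4.44*i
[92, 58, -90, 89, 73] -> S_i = Random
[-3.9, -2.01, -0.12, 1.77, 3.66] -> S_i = -3.90 + 1.89*i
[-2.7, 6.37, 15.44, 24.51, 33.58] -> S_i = -2.70 + 9.07*i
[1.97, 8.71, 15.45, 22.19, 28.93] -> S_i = 1.97 + 6.74*i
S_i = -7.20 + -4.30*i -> [-7.2, -11.5, -15.8, -20.1, -24.4]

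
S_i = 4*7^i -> [4, 28, 196, 1372, 9604]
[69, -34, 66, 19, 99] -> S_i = Random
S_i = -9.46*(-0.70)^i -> [-9.46, 6.62, -4.64, 3.24, -2.27]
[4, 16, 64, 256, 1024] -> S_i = 4*4^i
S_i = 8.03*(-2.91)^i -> [8.03, -23.37, 68.0, -197.88, 575.82]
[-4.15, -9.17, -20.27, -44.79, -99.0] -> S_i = -4.15*2.21^i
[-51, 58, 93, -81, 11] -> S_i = Random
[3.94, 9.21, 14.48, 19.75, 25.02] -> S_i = 3.94 + 5.27*i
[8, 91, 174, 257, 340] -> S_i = 8 + 83*i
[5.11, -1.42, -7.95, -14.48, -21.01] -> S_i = 5.11 + -6.53*i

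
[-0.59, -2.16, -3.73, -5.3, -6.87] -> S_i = -0.59 + -1.57*i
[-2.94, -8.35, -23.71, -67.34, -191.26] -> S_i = -2.94*2.84^i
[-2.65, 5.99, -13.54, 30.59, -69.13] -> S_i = -2.65*(-2.26)^i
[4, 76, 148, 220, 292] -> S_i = 4 + 72*i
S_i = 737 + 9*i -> [737, 746, 755, 764, 773]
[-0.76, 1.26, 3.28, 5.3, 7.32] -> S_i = -0.76 + 2.02*i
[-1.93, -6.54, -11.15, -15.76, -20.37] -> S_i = -1.93 + -4.61*i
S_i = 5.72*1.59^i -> [5.72, 9.09, 14.46, 22.99, 36.56]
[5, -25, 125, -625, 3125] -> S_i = 5*-5^i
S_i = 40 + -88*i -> [40, -48, -136, -224, -312]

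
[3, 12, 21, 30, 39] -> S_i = 3 + 9*i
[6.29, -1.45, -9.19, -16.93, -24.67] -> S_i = 6.29 + -7.74*i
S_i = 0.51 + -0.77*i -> [0.51, -0.26, -1.03, -1.8, -2.57]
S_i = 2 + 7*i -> [2, 9, 16, 23, 30]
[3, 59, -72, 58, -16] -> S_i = Random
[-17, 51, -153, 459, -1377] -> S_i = -17*-3^i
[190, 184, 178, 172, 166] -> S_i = 190 + -6*i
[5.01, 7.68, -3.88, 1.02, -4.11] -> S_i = Random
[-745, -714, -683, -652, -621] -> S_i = -745 + 31*i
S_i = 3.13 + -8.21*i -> [3.13, -5.08, -13.29, -21.5, -29.71]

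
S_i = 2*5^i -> [2, 10, 50, 250, 1250]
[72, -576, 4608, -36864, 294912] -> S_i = 72*-8^i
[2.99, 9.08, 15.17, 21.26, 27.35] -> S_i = 2.99 + 6.09*i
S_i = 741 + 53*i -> [741, 794, 847, 900, 953]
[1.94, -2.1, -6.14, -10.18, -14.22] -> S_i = 1.94 + -4.04*i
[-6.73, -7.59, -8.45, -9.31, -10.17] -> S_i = -6.73 + -0.86*i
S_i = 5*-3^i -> [5, -15, 45, -135, 405]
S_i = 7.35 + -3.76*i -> [7.35, 3.59, -0.17, -3.93, -7.69]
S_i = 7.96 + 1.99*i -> [7.96, 9.95, 11.94, 13.93, 15.92]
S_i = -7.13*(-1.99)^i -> [-7.13, 14.19, -28.24, 56.19, -111.82]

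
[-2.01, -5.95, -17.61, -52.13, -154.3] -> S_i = -2.01*2.96^i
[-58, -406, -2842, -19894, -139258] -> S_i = -58*7^i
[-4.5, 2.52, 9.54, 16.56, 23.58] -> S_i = -4.50 + 7.02*i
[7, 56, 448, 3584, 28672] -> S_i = 7*8^i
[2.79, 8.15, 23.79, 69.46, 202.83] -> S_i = 2.79*2.92^i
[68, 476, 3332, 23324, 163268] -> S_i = 68*7^i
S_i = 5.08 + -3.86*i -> [5.08, 1.22, -2.64, -6.5, -10.36]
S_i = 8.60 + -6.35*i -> [8.6, 2.25, -4.1, -10.45, -16.8]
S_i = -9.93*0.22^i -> [-9.93, -2.18, -0.48, -0.11, -0.02]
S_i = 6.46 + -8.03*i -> [6.46, -1.57, -9.6, -17.63, -25.66]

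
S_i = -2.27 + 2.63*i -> [-2.27, 0.36, 2.99, 5.62, 8.25]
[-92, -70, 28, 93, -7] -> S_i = Random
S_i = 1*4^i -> [1, 4, 16, 64, 256]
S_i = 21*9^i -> [21, 189, 1701, 15309, 137781]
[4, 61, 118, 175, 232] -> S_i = 4 + 57*i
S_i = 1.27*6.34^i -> [1.27, 8.05, 51.05, 323.65, 2051.92]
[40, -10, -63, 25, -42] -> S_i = Random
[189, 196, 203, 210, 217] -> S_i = 189 + 7*i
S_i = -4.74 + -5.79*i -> [-4.74, -10.53, -16.32, -22.11, -27.9]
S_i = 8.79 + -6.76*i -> [8.79, 2.03, -4.73, -11.49, -18.25]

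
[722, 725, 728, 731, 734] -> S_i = 722 + 3*i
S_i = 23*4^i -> [23, 92, 368, 1472, 5888]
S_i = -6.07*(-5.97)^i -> [-6.07, 36.24, -216.34, 1291.55, -7710.56]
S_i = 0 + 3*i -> [0, 3, 6, 9, 12]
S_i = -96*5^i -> [-96, -480, -2400, -12000, -60000]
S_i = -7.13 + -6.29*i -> [-7.13, -13.42, -19.71, -26.0, -32.29]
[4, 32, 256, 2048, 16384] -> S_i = 4*8^i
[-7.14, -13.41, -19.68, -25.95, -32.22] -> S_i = -7.14 + -6.27*i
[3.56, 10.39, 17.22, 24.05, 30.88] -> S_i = 3.56 + 6.83*i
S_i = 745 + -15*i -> [745, 730, 715, 700, 685]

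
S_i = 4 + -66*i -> [4, -62, -128, -194, -260]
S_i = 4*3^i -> [4, 12, 36, 108, 324]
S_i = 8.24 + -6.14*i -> [8.24, 2.1, -4.04, -10.18, -16.32]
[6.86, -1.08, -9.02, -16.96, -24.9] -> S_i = 6.86 + -7.94*i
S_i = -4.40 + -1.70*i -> [-4.4, -6.1, -7.8, -9.5, -11.2]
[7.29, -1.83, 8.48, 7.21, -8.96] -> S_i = Random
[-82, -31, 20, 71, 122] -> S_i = -82 + 51*i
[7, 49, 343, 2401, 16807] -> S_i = 7*7^i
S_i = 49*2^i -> [49, 98, 196, 392, 784]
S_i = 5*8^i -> [5, 40, 320, 2560, 20480]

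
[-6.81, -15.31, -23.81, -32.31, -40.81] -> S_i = -6.81 + -8.50*i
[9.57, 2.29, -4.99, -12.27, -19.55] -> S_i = 9.57 + -7.28*i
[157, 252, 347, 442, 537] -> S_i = 157 + 95*i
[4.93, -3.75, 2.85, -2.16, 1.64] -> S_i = 4.93*(-0.76)^i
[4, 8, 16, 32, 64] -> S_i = 4*2^i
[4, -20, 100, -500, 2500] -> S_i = 4*-5^i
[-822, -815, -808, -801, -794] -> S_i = -822 + 7*i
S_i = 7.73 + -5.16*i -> [7.73, 2.57, -2.59, -7.75, -12.91]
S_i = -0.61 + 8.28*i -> [-0.61, 7.67, 15.95, 24.23, 32.51]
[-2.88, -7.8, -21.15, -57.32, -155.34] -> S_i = -2.88*2.71^i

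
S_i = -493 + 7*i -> [-493, -486, -479, -472, -465]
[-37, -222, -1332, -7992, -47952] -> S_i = -37*6^i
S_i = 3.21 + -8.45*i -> [3.21, -5.24, -13.69, -22.14, -30.59]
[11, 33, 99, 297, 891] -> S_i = 11*3^i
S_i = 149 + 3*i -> [149, 152, 155, 158, 161]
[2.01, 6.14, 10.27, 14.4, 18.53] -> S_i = 2.01 + 4.13*i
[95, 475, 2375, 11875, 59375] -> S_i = 95*5^i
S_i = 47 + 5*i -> [47, 52, 57, 62, 67]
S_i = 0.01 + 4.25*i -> [0.01, 4.26, 8.51, 12.76, 17.01]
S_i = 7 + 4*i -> [7, 11, 15, 19, 23]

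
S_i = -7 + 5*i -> [-7, -2, 3, 8, 13]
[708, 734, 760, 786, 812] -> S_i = 708 + 26*i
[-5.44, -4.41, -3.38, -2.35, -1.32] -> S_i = -5.44 + 1.03*i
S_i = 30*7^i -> [30, 210, 1470, 10290, 72030]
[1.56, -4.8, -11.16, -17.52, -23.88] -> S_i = 1.56 + -6.36*i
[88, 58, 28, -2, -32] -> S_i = 88 + -30*i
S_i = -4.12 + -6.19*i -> [-4.12, -10.31, -16.5, -22.69, -28.88]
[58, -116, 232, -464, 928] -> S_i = 58*-2^i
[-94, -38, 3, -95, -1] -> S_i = Random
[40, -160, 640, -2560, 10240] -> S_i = 40*-4^i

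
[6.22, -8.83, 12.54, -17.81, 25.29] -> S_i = 6.22*(-1.42)^i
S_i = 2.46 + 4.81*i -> [2.46, 7.27, 12.08, 16.89, 21.7]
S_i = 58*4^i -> [58, 232, 928, 3712, 14848]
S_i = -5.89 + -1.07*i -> [-5.89, -6.96, -8.03, -9.1, -10.17]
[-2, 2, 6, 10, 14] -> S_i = -2 + 4*i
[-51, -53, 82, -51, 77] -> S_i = Random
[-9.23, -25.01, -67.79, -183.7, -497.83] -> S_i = -9.23*2.71^i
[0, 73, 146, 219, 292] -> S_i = 0 + 73*i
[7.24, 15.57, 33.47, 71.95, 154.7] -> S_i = 7.24*2.15^i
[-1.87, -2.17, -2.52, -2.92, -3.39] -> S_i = -1.87*1.16^i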